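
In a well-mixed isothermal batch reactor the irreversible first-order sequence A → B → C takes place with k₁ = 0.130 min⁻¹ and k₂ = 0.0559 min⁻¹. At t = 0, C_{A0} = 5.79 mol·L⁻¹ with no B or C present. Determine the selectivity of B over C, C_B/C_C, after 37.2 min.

0.261

For first-order series with pure A initially, C_B(t) = k₁C_{A0}/(k₂−k₁)·(e^(−k₁t) − e^(−k₂t)).
e^(−k₁t) = e^(−0.130×37.2) = e^(−4.836) = 0.007939; e^(−k₂t) = e^(−2.079) = 0.1250.
C_B = 0.130×5.79/(0.0559−0.130) × (0.007939−0.1250) = (-10.16)×(-0.1171) = 1.189 mol·L⁻¹.
C_A = C_{A0}e^(−k₁t) = 0.04597 mol·L⁻¹, so C_C = C_{A0}−C_A−C_B = 4.555 mol·L⁻¹; C_B/C_C = 0.261.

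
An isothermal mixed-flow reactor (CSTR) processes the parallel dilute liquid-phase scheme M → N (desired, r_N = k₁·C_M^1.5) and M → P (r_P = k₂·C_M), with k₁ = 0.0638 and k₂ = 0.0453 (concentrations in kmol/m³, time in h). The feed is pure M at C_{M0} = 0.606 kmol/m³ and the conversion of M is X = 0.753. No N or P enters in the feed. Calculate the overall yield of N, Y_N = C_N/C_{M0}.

Exit C_M = C_{M0}(1−X) = 0.606×0.247 = 0.1497 kmol/m³.
Rates in a CSTR are evaluated at the outlet concentration: r_N = 0.0638×0.1497^1.5 = 0.003695, r_P = 0.0453×0.1497 = 0.006781.
Fraction of consumed M going to N: r_N/(r_N+r_P) = 0.3527.
C_N = 0.3527·C_{M0}·X = 0.3527×0.606×0.753 = 0.161 kmol/m³; Y_N = C_N/C_{M0} = 0.266.

0.266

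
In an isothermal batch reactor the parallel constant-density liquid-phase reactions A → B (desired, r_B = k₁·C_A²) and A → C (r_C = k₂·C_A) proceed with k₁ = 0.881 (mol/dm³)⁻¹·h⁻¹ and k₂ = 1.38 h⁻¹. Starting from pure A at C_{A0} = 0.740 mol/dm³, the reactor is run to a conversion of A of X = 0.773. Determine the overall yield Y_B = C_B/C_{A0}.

0.170

C_A = C_{A0}(1−X) = 0.1680 mol/dm³.
Along a PFR/batch, dC_C/dC_A = −r_C/(r_B+r_C) = −k₂/(k₂+k₁·C_A).
Integrating from C_{A0} to C_A: C_C = (1.38/0.881)·ln[(1.38+0.881·0.740)/(1.38+0.881·0.168)] = 1.566·ln(2.032/1.528) = 0.4465 mol/dm³.
Then C_B = (C_{A0}−C_A) − C_C = 0.5720 − 0.4465 = 0.1255 mol/dm³.
Y_B = C_B/C_{A0} = 0.1255/0.740 = 0.170.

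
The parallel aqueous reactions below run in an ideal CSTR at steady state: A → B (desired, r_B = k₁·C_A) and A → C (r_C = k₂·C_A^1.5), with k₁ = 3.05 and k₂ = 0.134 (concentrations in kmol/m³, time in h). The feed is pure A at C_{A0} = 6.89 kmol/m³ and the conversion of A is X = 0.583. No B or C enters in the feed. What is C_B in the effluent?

Exit C_A = C_{A0}(1−X) = 6.89×0.417 = 2.873 kmol/m³.
A CSTR operates uniformly at the exit composition, giving r_B = 8.763 and r_C = 0.6526 (each k·C_A^n at C_A = 2.873).
Fraction of consumed A going to B: r_B/(r_B+r_C) = 0.9307.
C_B = 0.9307·C_{A0}·X = 0.9307×6.89×0.583 = 3.74 kmol/m³.

3.74 kmol/m³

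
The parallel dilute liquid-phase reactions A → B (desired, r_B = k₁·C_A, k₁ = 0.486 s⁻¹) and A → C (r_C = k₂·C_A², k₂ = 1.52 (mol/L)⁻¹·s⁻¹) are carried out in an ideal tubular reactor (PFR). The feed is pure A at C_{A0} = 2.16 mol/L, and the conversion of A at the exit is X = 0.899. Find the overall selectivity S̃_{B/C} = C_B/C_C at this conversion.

0.336

C_A = C_{A0}(1−X) = 0.2182 mol/L.
Along a PFR/batch, dC_B/dC_A = −r_B/(r_B+r_C) = −k₁/(k₁+k₂·C_A).
Integrating from C_{A0} to C_A: C_B = (0.486/1.52)·ln[(0.486+1.52·2.16)/(0.486+1.52·0.218)] = 0.3197·ln(3.769/0.8176) = 0.4886 mol/L.
C_C = (C_{A0}−C_A)−C_B = 1.453 mol/L; S̃_{B/C} = 0.4886/1.453 = 0.336.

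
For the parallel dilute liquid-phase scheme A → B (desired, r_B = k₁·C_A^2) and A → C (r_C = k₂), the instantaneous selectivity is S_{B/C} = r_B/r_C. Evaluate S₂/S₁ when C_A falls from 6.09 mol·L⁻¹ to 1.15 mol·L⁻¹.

0.0357

S_{B/C} = (k₁/k₂)·C_A^2, so S₂/S₁ = (C_{A,2}/C_{A,1})^2.
= (1.15/6.09)^2 = (0.1888)^2 = 0.0357.
Selectivity toward B falls as C_A falls — high-concentration operation is favoured.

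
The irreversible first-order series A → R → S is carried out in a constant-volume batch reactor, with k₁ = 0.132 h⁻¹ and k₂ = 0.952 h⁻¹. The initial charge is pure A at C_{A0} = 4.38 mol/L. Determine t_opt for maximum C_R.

2.41 h

Setting dC_R/dt = 0 gives t_opt = ln(k₂/k₁)/(k₂−k₁).
= ln(0.952/0.132)/(0.952−0.132) = ln(7.212)/0.8200 = 1.976/0.8200 = 2.41 h.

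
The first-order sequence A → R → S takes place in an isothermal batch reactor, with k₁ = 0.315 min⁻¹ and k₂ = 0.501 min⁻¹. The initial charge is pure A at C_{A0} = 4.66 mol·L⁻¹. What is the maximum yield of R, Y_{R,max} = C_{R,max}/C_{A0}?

Evaluating C_R at t_opt = ln(k₂/k₁)/(k₂−k₁) gives C_{R,max}/C_{A0} = (k₁/k₂)^[k₂/(k₂−k₁)].
= (0.315/0.501)^(0.501/(0.501−0.315)) = (0.6287)^(2.694) = 0.2865.

0.287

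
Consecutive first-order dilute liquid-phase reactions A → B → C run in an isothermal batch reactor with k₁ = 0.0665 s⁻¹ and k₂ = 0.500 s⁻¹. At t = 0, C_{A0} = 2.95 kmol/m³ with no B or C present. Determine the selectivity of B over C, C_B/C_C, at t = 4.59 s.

Solving the coupled first-order balances gives C_B(t) = [k₁/(k₂−k₁)]·C_{A0}·(e^(−k₁t) − e^(−k₂t)).
e^(−k₁t) = e^(−0.0665×4.59) = e^(−0.3052) = 0.7370; e^(−k₂t) = e^(−2.295) = 0.1008.
C_B = 0.0665×2.95/(0.500−0.0665) × (0.7370−0.1008) = 0.4525×0.6362 = 0.2879 kmol/m³.
C_A = C_{A0}e^(−k₁t) = 2.174 kmol/m³, so C_C = C_{A0}−C_A−C_B = 0.4881 kmol/m³; C_B/C_C = 0.590.

0.590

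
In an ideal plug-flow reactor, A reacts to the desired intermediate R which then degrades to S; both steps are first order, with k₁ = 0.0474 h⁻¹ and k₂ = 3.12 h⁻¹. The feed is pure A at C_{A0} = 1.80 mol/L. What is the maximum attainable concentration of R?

Evaluating C_R at τ_opt = ln(k₂/k₁)/(k₂−k₁) gives C_{R,max}/C_{A0} = (k₁/k₂)^[k₂/(k₂−k₁)].
= (0.0474/3.12)^(3.12/(3.12−0.0474)) = (0.01519)^(1.015) = 0.01424.
C_{R,max} = 0.01424×1.80 = 0.0256 mol/L.

0.0256 mol/L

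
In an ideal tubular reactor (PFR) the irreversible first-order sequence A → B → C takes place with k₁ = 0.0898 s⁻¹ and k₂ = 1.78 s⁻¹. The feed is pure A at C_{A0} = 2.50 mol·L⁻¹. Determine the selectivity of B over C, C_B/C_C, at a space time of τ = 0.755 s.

1.20

For first-order series with pure A initially, C_B(τ) = k₁C_{A0}/(k₂−k₁)·(e^(−k₁τ) − e^(−k₂τ)).
e^(−k₁τ) = e^(−0.0898×0.755) = e^(−0.06780) = 0.9344; e^(−k₂τ) = e^(−1.344) = 0.2608.
C_B = 0.0898×2.50/(1.78−0.0898) × (0.9344−0.2608) = 0.1328×0.6736 = 0.08947 mol·L⁻¹.
C_A = C_{A0}e^(−k₁τ) = 2.336 mol·L⁻¹, so C_C = C_{A0}−C_A−C_B = 0.07441 mol·L⁻¹; C_B/C_C = 1.20.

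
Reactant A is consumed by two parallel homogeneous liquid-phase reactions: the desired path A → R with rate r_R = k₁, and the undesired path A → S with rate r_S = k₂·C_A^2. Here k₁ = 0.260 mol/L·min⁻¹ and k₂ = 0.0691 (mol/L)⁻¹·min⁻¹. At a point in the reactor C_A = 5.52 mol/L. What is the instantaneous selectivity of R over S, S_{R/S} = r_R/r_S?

S_{R/S} = r_R/r_S = (k₁)/(k₂·C_A^2) = (k₁/k₂)·C_A^-2.
= (0.260) / (0.0691×5.520^2) = 0.2600/2.106 = 0.123.
The undesired path is higher order in A, so low C_A (CSTR or dilute feed) favours R.

0.123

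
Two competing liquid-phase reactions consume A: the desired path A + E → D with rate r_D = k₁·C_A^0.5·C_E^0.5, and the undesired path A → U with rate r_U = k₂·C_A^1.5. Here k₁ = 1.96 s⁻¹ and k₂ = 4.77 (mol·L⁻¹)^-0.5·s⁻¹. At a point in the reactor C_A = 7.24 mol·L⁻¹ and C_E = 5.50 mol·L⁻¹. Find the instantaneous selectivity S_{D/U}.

0.133

S_{D/U} = r_D/r_U = (k₁·C_A^0.5·C_E^0.5)/(k₂·C_A^1.5) = (k₁/k₂)·C_A⁻¹·C_E^0.5.
= (1.96×7.240^0.5×5.500^0.5) / (4.77×7.240^1.5) = 12.37/92.92 = 0.133.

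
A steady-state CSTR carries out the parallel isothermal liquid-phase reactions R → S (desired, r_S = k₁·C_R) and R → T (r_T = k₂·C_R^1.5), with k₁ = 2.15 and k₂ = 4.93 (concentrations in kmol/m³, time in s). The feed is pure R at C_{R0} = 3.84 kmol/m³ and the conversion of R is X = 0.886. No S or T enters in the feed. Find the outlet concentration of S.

Exit C_R = C_{R0}(1−X) = 3.84×0.114 = 0.4378 kmol/m³.
In a CSTR the entire volume is at exit conditions, so r_S = 2.15×0.4378 = 0.9412 and r_T = 4.93×0.4378^1.5 = 1.428.
Fraction of consumed R going to S: r_S/(r_S+r_T) = 0.3973.
C_S = 0.3973·C_{R0}·X = 0.3973×3.84×0.886 = 1.35 kmol/m³.

1.35 kmol/m³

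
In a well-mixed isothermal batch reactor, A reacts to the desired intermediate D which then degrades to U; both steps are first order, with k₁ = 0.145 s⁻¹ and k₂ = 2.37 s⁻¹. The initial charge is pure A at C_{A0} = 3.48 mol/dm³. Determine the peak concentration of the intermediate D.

Evaluating C_D at t_opt = ln(k₂/k₁)/(k₂−k₁) gives C_{D,max}/C_{A0} = (k₁/k₂)^[k₂/(k₂−k₁)].
= (0.145/2.37)^(2.37/(2.37−0.145)) = (0.06118)^(1.065) = 0.05100.
C_{D,max} = 0.05100×3.48 = 0.177 mol/dm³.

0.177 mol/dm³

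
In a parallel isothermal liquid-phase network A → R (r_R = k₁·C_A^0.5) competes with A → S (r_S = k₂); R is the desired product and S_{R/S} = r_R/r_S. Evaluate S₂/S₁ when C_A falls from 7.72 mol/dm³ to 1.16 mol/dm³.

0.388

S_{R/S} = (k₁/k₂)·C_A^0.5, so S₂/S₁ = (C_{A,2}/C_{A,1})^0.5.
= (1.16/7.72)^0.5 = (0.1503)^0.5 = 0.388.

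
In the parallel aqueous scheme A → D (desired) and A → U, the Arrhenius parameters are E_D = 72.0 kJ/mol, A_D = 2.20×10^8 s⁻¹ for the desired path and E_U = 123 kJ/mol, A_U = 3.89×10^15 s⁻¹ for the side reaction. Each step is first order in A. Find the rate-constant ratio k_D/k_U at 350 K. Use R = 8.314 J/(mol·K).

k_D/k_U = (A_D/A_U)·exp[−(E_D−E_U)/(RT)] = (A_D/A_U)·exp[(E_U−E_D)/(RT)].
(E_U−E_D)/(RT) = (123−72.0)×10³/(8.314×350) = 51000/2910 = 17.53.
k_D/k_U = (2.20×10^8/3.89×10^15)·exp(17.53) = 5.656×10^-8 × 4.089×10^7 = 2.31.

2.31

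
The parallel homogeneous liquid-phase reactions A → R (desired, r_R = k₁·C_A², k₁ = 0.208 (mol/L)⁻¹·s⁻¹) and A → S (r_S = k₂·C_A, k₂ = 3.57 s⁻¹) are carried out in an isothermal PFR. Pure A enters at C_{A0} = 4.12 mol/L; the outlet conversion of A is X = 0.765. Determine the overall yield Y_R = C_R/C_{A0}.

0.0973

C_A = C_{A0}(1−X) = 0.9682 mol/L.
Along a PFR/batch, dC_S/dC_A = −r_S/(r_R+r_S) = −k₂/(k₂+k₁·C_A).
Integrating from C_{A0} to C_A: C_S = (3.57/0.208)·ln[(3.57+0.208·4.12)/(3.57+0.208·0.968)] = 17.16·ln(4.427/3.771) = 2.751 mol/L.
Then C_R = (C_{A0}−C_A) − C_S = 3.152 − 2.751 = 0.4010 mol/L.
Y_R = C_R/C_{A0} = 0.4010/4.12 = 0.0973.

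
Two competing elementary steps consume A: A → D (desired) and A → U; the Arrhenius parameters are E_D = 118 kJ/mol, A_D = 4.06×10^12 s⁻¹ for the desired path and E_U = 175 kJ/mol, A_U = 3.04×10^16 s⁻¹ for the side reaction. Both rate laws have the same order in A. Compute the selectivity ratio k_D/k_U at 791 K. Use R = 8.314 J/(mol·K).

0.776

k_D/k_U = (A_D/A_U)·exp[−(E_D−E_U)/(RT)] = (A_D/A_U)·exp[(E_U−E_D)/(RT)].
(E_U−E_D)/(RT) = (175−118)×10³/(8.314×791) = 57000/6576 = 8.667.
k_D/k_U = (4.06×10^12/3.04×10^16)·exp(8.667) = 1.336×10^-4 × 5810 = 0.776.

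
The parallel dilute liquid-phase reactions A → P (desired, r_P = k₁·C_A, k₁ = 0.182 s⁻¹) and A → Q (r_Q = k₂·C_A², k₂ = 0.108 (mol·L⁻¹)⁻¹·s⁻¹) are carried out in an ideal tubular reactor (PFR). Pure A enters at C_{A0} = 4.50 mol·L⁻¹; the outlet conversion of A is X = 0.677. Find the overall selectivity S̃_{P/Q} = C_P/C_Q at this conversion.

0.601

C_A = C_{A0}(1−X) = 1.453 mol·L⁻¹.
Along a PFR/batch, dC_P/dC_A = −r_P/(r_P+r_Q) = −k₁/(k₁+k₂·C_A).
Integrating from C_{A0} to C_A: C_P = (0.182/0.108)·ln[(0.182+0.108·4.50)/(0.182+0.108·1.45)] = 1.685·ln(0.6680/0.3390) = 1.143 mol·L⁻¹.
C_Q = (C_{A0}−C_A)−C_P = 1.903 mol·L⁻¹; S̃_{P/Q} = 1.143/1.903 = 0.601.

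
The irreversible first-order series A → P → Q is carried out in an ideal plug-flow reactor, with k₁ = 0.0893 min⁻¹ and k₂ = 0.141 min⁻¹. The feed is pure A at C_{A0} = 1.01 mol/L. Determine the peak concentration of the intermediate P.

At the optimum, C_{P,max}/C_{A0} = (k₁/k₂)^[k₂/(k₂−k₁)].
= (0.0893/0.141)^(0.141/(0.141−0.0893)) = (0.6333)^(2.727) = 0.2877.
C_{P,max} = 0.2877×1.01 = 0.291 mol/L.

0.291 mol/L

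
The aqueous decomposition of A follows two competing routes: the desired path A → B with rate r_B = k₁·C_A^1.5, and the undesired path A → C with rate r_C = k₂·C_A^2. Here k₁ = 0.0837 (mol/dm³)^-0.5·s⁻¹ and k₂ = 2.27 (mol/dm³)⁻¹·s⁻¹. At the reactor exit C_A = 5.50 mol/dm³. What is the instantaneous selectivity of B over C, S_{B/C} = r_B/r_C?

S_{B/C} = r_B/r_C = (k₁·C_A^1.5)/(k₂·C_A^2) = (k₁/k₂)·C_A^-0.5.
= (0.0837×5.500^1.5) / (2.27×5.500^2) = 1.080/68.67 = 0.0157.
The undesired path is higher order in A, so low C_A (CSTR or dilute feed) favours B.

0.0157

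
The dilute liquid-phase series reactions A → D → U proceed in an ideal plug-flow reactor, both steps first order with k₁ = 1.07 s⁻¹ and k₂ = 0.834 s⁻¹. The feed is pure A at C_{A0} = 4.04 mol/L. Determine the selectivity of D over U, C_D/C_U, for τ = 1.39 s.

1.06

Solving the coupled first-order balances gives C_D(τ) = [k₁/(k₂−k₁)]·C_{A0}·(e^(−k₁τ) − e^(−k₂τ)).
e^(−k₁τ) = e^(−1.07×1.39) = e^(−1.487) = 0.2260; e^(−k₂τ) = e^(−1.159) = 0.3137.
C_D = 1.07×4.04/(0.834−1.07) × (0.2260−0.3137) = (-18.32)×(-0.08774) = 1.607 mol/L.
C_A = C_{A0}e^(−k₁τ) = 0.9130 mol/L, so C_U = C_{A0}−C_A−C_D = 1.520 mol/L; C_D/C_U = 1.06.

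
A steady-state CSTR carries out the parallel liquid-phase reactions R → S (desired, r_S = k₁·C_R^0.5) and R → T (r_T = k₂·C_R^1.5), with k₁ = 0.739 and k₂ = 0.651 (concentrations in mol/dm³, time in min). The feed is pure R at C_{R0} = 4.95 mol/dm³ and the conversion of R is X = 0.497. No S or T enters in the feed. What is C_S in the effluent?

Exit C_R = C_{R0}(1−X) = 4.95×0.503 = 2.490 mol/dm³.
A CSTR operates uniformly at the exit composition, giving r_S = 1.166 and r_T = 2.558 (each k·C_R^n at C_R = 2.490).
Fraction of consumed R going to S: r_S/(r_S+r_T) = 0.3131.
C_S = 0.3131·C_{R0}·X = 0.3131×4.95×0.497 = 0.770 mol/dm³.

0.770 mol/dm³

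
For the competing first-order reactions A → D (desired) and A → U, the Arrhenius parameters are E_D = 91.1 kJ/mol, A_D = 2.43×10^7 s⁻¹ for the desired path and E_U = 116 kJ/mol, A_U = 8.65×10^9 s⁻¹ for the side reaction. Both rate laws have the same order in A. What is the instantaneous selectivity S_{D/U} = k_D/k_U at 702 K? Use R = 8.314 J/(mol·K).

Since both paths have the same order in A, the concentration cancels and S_{D/U} = k_D/k_U = (A_D/A_U)·exp[(E_U−E_D)/(RT)].
(E_U−E_D)/(RT) = (116−91.1)×10³/(8.314×702) = 24900/5836 = 4.266.
k_D/k_U = (2.43×10^7/8.65×10^9)·exp(4.266) = 0.002809 × 71.26 = 0.200.
Since E_D < E_U, lowering the temperature improves selectivity toward D.

0.200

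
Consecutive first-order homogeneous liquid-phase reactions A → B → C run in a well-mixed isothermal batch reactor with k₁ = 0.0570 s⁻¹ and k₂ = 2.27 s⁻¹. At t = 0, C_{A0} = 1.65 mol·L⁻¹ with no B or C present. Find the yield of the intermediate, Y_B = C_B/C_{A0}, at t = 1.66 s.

0.0228

For first-order series with pure A initially, C_B(t) = k₁C_{A0}/(k₂−k₁)·(e^(−k₁t) − e^(−k₂t)).
e^(−k₁t) = e^(−0.0570×1.66) = e^(−0.09462) = 0.9097; e^(−k₂t) = e^(−3.768) = 0.02309.
C_B = 0.0570×1.65/(2.27−0.0570) × (0.9097−0.02309) = 0.04250×0.8866 = 0.03768 mol·L⁻¹.
Y_B = C_B/C_{A0} = 0.03768/1.65 = 0.0228.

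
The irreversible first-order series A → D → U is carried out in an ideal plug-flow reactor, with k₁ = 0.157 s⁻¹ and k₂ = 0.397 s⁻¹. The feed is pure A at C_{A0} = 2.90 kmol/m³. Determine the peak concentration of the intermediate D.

For a first-order series the maximum intermediate yield is C_{D,max}/C_{A0} = (k₁/k₂)^[k₂/(k₂−k₁)].
= (0.157/0.397)^(0.397/(0.397−0.157)) = (0.3955)^(1.654) = 0.2156.
C_{D,max} = 0.2156×2.90 = 0.625 kmol/m³.

0.625 kmol/m³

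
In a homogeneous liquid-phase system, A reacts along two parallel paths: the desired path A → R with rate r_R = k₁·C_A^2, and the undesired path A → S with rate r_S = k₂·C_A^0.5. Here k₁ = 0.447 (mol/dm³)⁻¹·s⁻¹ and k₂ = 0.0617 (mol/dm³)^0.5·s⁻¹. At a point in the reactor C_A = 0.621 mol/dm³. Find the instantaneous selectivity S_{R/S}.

3.55

S_{R/S} = r_R/r_S = (k₁·C_A^2)/(k₂·C_A^0.5) = (k₁/k₂)·C_A^1.5.
= (0.447×0.6210^2) / (0.0617×0.6210^0.5) = 0.1724/0.04862 = 3.55.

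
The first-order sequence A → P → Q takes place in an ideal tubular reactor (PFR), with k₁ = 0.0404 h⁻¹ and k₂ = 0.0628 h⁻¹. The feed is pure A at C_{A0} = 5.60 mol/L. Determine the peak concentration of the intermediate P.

1.63 mol/L

Evaluating C_P at τ_opt = ln(k₂/k₁)/(k₂−k₁) gives C_{P,max}/C_{A0} = (k₁/k₂)^[k₂/(k₂−k₁)].
= (0.0404/0.0628)^(0.0628/(0.0628−0.0404)) = (0.6433)^(2.804) = 0.2903.
C_{P,max} = 0.2903×5.60 = 1.63 mol/L.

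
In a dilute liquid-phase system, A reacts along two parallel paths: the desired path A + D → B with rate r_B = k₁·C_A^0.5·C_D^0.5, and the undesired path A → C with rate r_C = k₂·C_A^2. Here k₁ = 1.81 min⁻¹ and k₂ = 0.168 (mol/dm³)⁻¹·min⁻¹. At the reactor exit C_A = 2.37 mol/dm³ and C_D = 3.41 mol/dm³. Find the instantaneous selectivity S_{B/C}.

5.45

S_{B/C} = r_B/r_C = (k₁·C_A^0.5·C_D^0.5)/(k₂·C_A^2) = (k₁/k₂)·C_A^-1.5·C_D^0.5.
= (1.81×2.370^0.5×3.410^0.5) / (0.168×2.370^2) = 5.146/0.9436 = 5.45.
The undesired path is higher order in A, so low C_A (CSTR or dilute feed) favours B.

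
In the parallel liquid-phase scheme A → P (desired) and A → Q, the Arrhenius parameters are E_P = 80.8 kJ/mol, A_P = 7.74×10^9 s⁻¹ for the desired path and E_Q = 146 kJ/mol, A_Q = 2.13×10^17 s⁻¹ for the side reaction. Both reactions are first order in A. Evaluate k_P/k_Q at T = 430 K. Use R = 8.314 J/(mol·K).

With equal orders, S_{P/Q} = k_P/k_Q = (A_P/A_Q)·exp[(E_Q−E_P)/(RT)].
(E_Q−E_P)/(RT) = (146−80.8)×10³/(8.314×430) = 65200/3575 = 18.24.
k_P/k_Q = (7.74×10^9/2.13×10^17)·exp(18.24) = 3.634×10^-8 × 8.328×10^7 = 3.03.

3.03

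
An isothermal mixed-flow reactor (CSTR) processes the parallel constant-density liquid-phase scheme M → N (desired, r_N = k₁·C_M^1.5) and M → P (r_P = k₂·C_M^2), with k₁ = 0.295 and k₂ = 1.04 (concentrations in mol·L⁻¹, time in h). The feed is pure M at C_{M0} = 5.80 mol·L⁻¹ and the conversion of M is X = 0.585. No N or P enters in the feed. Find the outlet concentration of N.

Exit C_M = C_{M0}(1−X) = 5.80×0.415 = 2.407 mol·L⁻¹.
In a CSTR the entire volume is at exit conditions, so r_N = 0.295×2.407^1.5 = 1.102 and r_P = 1.04×2.407^2 = 6.025.
Fraction of consumed M going to N: r_N/(r_N+r_P) = 0.1546.
C_N = 0.1546·C_{M0}·X = 0.1546×5.80×0.585 = 0.524 mol·L⁻¹.

0.524 mol·L⁻¹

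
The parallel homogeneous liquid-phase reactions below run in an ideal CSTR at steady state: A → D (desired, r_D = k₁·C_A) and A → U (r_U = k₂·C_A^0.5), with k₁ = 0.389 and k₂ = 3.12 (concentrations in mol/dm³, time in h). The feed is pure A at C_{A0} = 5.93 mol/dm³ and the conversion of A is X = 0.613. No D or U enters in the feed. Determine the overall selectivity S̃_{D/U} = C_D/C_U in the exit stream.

0.189

Exit C_A = C_{A0}(1−X) = 5.93×0.387 = 2.295 mol/dm³.
In a CSTR the entire volume is at exit conditions, so r_D = 0.389×2.295 = 0.8927 and r_U = 3.12×2.295^0.5 = 4.726.
Overall selectivity = C_D/C_U = r_Dτ/(r_Uτ) = r_D/r_U = 0.189.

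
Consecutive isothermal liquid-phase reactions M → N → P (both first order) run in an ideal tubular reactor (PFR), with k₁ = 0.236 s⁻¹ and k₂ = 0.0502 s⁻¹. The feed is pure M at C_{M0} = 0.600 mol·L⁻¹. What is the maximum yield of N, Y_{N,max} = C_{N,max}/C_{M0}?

For a first-order series the maximum intermediate yield is C_{N,max}/C_{M0} = (k₁/k₂)^[k₂/(k₂−k₁)].
= (0.236/0.0502)^(0.0502/(0.0502−0.236)) = (4.701)^(-0.2702) = 0.6582.

0.658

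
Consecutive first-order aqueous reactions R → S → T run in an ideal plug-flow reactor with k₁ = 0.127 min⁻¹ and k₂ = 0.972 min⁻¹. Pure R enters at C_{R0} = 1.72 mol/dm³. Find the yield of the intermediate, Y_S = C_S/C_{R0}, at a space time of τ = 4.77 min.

0.0806

The intermediate concentration in a first-order A→B→C sequence is C_S = k₁C_{R0}(e^(−k₁τ) − e^(−k₂τ))/(k₂−k₁).
e^(−k₁τ) = e^(−0.127×4.77) = e^(−0.6058) = 0.5456; e^(−k₂τ) = e^(−4.636) = 0.009692.
C_S = 0.127×1.72/(0.972−0.127) × (0.5456−0.009692) = 0.2585×0.5360 = 0.1385 mol/dm³.
Y_S = C_S/C_{R0} = 0.1385/1.72 = 0.0806.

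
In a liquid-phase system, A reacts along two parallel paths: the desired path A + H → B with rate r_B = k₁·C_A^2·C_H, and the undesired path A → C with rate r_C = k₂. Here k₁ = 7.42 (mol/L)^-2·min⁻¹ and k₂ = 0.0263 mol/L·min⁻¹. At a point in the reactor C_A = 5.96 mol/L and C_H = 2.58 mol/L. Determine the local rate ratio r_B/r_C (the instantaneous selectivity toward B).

S_{B/C} = r_B/r_C = (k₁·C_A^2·C_H)/(k₂) = (k₁/k₂)·C_A^2·C_H.
= (7.42×5.960^2×2.580) / (0.0263) = 680.0/0.02630 = 25856.

25856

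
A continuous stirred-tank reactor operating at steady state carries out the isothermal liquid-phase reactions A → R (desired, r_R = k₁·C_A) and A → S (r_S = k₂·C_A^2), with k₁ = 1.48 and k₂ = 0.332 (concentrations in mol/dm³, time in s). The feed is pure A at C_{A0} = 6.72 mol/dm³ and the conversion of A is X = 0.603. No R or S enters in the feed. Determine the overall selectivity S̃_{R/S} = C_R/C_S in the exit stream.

1.67

Exit C_A = C_{A0}(1−X) = 6.72×0.397 = 2.668 mol/dm³.
In a CSTR the entire volume is at exit conditions, so r_R = 1.48×2.668 = 3.948 and r_S = 0.332×2.668^2 = 2.363.
Overall selectivity = C_R/C_S = r_Rτ/(r_Sτ) = r_R/r_S = 1.67.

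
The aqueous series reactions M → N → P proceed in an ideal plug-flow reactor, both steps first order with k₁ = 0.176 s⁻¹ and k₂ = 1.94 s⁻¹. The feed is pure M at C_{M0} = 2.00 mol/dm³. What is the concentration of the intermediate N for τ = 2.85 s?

Solving the coupled first-order balances gives C_N(τ) = [k₁/(k₂−k₁)]·C_{M0}·(e^(−k₁τ) − e^(−k₂τ)).
e^(−k₁τ) = e^(−0.176×2.85) = e^(−0.5016) = 0.6056; e^(−k₂τ) = e^(−5.529) = 0.003970.
C_N = 0.176×2.00/(1.94−0.176) × (0.6056−0.003970) = 0.1995×0.6016 = 0.1200 mol/dm³.

0.120 mol/dm³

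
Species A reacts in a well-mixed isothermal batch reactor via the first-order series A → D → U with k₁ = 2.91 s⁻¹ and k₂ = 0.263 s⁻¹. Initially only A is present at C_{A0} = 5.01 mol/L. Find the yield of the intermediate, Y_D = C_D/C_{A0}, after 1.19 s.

For first-order series with pure A initially, C_D(t) = k₁C_{A0}/(k₂−k₁)·(e^(−k₁t) − e^(−k₂t)).
e^(−k₁t) = e^(−2.91×1.19) = e^(−3.463) = 0.03134; e^(−k₂t) = e^(−0.3130) = 0.7313.
C_D = 2.91×5.01/(0.263−2.91) × (0.03134−0.7313) = (-5.508)×(-0.6999) = 3.855 mol/L.
Y_D = C_D/C_{A0} = 3.855/5.01 = 0.769.

0.769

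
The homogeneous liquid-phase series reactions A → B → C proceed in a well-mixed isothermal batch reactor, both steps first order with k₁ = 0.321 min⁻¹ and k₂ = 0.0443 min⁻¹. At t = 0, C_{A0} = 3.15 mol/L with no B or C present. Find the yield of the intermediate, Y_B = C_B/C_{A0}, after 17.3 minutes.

0.535

For first-order series with pure A initially, C_B(t) = k₁C_{A0}/(k₂−k₁)·(e^(−k₁t) − e^(−k₂t)).
e^(−k₁t) = e^(−0.321×17.3) = e^(−5.553) = 0.003875; e^(−k₂t) = e^(−0.7664) = 0.4647.
C_B = 0.321×3.15/(0.0443−0.321) × (0.003875−0.4647) = (-3.654)×(-0.4608) = 1.684 mol/L.
Y_B = C_B/C_{A0} = 1.684/3.15 = 0.535.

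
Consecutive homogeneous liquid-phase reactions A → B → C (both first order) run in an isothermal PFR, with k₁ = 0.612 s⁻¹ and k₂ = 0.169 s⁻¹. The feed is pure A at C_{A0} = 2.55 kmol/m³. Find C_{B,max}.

Evaluating C_B at τ_opt = ln(k₂/k₁)/(k₂−k₁) gives C_{B,max}/C_{A0} = (k₁/k₂)^[k₂/(k₂−k₁)].
= (0.612/0.169)^(0.169/(0.169−0.612)) = (3.621)^(-0.3815) = 0.6121.
C_{B,max} = 0.6121×2.55 = 1.56 kmol/m³.

1.56 kmol/m³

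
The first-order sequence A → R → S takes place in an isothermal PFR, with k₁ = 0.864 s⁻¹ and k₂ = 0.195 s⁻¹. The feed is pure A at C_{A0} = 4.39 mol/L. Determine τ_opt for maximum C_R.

For first-order series the maximum of C_R occurs at τ_opt = ln(k₂/k₁)/(k₂−k₁).
= ln(0.195/0.864)/(0.195−0.864) = ln(0.2257)/-0.6690 = -1.489/-0.6690 = 2.23 s.

2.23 s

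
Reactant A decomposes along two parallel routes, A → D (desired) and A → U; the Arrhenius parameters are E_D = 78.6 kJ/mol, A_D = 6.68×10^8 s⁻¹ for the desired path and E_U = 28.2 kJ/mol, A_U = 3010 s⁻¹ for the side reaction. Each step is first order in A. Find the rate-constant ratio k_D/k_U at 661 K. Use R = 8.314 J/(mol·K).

23.1

k_D/k_U = (A_D/A_U)·exp[−(E_D−E_U)/(RT)] = (A_D/A_U)·exp[(E_U−E_D)/(RT)].
(E_U−E_D)/(RT) = (28.2−78.6)×10³/(8.314×661) = -50400/5496 = -9.171.
k_D/k_U = (6.68×10^8/3010)·exp(-9.171) = 2.219×10^5 × 1.040×10^-4 = 23.1.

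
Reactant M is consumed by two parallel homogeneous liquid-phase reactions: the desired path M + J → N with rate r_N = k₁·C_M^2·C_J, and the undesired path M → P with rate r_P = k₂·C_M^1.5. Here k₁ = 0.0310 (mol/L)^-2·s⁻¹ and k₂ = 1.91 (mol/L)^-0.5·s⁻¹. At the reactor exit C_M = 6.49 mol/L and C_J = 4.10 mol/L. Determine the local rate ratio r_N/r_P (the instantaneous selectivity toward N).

0.170

S_{N/P} = r_N/r_P = (k₁·C_M^2·C_J)/(k₂·C_M^1.5) = (k₁/k₂)·C_M^0.5·C_J.
= (0.0310×6.490^2×4.100) / (1.91×6.490^1.5) = 5.353/31.58 = 0.170.
Since the desired path is higher order in M, keeping C_M high (PFR or concentrated feed) favours N.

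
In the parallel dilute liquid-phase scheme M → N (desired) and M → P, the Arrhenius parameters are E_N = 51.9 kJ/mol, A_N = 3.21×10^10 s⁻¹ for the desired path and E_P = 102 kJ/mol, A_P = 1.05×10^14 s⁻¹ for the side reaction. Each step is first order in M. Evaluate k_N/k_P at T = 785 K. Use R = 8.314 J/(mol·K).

Since both paths have the same order in M, the concentration cancels and S_{N/P} = k_N/k_P = (A_N/A_P)·exp[(E_P−E_N)/(RT)].
(E_P−E_N)/(RT) = (102−51.9)×10³/(8.314×785) = 50100/6526 = 7.676.
k_N/k_P = (3.21×10^10/1.05×10^14)·exp(7.676) = 3.057×10^-4 × 2157 = 0.659.
Since E_N < E_P, lowering the temperature improves selectivity toward N.

0.659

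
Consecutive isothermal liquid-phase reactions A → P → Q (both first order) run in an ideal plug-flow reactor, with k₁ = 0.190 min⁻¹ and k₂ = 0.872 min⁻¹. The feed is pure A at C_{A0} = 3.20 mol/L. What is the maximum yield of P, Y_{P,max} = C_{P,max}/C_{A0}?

0.143

Evaluating C_P at τ_opt = ln(k₂/k₁)/(k₂−k₁) gives C_{P,max}/C_{A0} = (k₁/k₂)^[k₂/(k₂−k₁)].
= (0.190/0.872)^(0.872/(0.872−0.190)) = (0.2179)^(1.279) = 0.1425.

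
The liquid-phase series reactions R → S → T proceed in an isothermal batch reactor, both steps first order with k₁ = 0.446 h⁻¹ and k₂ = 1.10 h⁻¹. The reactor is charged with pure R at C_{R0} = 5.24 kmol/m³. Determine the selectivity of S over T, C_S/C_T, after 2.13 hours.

The intermediate concentration in a first-order A→B→C sequence is C_S = k₁C_{R0}(e^(−k₁t) − e^(−k₂t))/(k₂−k₁).
e^(−k₁t) = e^(−0.446×2.13) = e^(−0.9500) = 0.3867; e^(−k₂t) = e^(−2.343) = 0.09604.
C_S = 0.446×5.24/(1.10−0.446) × (0.3867−0.09604) = 3.573×0.2907 = 1.039 kmol/m³.
C_R = C_{R0}e^(−k₁t) = 2.027 kmol/m³, so C_T = C_{R0}−C_R−C_S = 2.175 kmol/m³; C_S/C_T = 0.478.

0.478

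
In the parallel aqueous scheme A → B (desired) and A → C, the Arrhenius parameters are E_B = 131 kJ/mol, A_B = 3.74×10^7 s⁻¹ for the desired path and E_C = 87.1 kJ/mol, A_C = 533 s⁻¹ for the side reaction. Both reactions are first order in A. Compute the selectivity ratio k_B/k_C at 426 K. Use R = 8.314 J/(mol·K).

Since both paths have the same order in A, the concentration cancels and S_{B/C} = k_B/k_C = (A_B/A_C)·exp[(E_C−E_B)/(RT)].
(E_C−E_B)/(RT) = (87.1−131)×10³/(8.314×426) = -43900/3542 = -12.39.
k_B/k_C = (3.74×10^7/533)·exp(-12.39) = 70169 × 4.139×10^-6 = 0.290.
Since E_B > E_C, raising the temperature improves selectivity toward B.

0.290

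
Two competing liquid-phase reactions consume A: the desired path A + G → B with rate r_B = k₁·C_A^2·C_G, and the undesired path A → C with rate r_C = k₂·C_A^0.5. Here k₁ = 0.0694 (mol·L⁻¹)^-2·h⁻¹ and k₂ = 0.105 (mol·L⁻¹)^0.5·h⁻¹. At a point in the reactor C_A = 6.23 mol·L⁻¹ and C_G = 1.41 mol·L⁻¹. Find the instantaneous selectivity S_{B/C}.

14.5

S_{B/C} = r_B/r_C = (k₁·C_A^2·C_G)/(k₂·C_A^0.5) = (k₁/k₂)·C_A^1.5·C_G.
= (0.0694×6.230^2×1.410) / (0.105×6.230^0.5) = 3.798/0.2621 = 14.5.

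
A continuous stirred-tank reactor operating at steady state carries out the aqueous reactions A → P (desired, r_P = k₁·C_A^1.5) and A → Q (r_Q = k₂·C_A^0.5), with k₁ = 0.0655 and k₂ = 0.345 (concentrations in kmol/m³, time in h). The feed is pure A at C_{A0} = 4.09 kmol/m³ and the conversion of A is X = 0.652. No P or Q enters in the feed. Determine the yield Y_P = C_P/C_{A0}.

Exit C_A = C_{A0}(1−X) = 4.09×0.348 = 1.423 kmol/m³.
A CSTR operates uniformly at the exit composition, giving r_P = 0.1112 and r_Q = 0.4116 (each k·C_A^n at C_A = 1.423).
Fraction of consumed A going to P: r_P/(r_P+r_Q) = 0.2127.
C_P = 0.2127·C_{A0}·X = 0.2127×4.09×0.652 = 0.567 kmol/m³; Y_P = C_P/C_{A0} = 0.139.

0.139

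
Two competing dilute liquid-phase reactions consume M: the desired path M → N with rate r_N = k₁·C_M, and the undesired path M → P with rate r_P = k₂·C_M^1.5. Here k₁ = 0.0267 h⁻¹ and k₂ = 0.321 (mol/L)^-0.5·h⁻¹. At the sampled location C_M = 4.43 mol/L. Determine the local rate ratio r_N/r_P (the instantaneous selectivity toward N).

S_{N/P} = r_N/r_P = (k₁·C_M)/(k₂·C_M^1.5) = (k₁/k₂)·C_M^-0.5.
= (0.0267×4.430) / (0.321×4.430^1.5) = 0.1183/2.993 = 0.0395.

0.0395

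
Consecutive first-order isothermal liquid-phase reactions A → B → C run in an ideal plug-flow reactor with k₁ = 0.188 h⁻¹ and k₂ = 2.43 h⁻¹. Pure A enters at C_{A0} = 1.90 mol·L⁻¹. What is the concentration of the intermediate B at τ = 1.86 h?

0.111 mol·L⁻¹

The intermediate concentration in a first-order A→B→C sequence is C_B = k₁C_{A0}(e^(−k₁τ) − e^(−k₂τ))/(k₂−k₁).
e^(−k₁τ) = e^(−0.188×1.86) = e^(−0.3497) = 0.7049; e^(−k₂τ) = e^(−4.520) = 0.01089.
C_B = 0.188×1.90/(2.43−0.188) × (0.7049−0.01089) = 0.1593×0.6940 = 0.1106 mol·L⁻¹.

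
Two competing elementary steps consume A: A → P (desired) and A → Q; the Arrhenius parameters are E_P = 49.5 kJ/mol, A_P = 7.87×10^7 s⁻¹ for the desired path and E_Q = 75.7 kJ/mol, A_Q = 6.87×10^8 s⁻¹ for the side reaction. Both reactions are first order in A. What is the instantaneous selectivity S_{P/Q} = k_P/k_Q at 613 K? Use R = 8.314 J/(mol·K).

19.6

k_P/k_Q = (A_P/A_Q)·exp[−(E_P−E_Q)/(RT)] = (A_P/A_Q)·exp[(E_Q−E_P)/(RT)].
(E_Q−E_P)/(RT) = (75.7−49.5)×10³/(8.314×613) = 26200/5096 = 5.141.
k_P/k_Q = (7.87×10^7/6.87×10^8)·exp(5.141) = 0.1146 × 170.9 = 19.6.
Since E_P < E_Q, lowering the temperature improves selectivity toward P.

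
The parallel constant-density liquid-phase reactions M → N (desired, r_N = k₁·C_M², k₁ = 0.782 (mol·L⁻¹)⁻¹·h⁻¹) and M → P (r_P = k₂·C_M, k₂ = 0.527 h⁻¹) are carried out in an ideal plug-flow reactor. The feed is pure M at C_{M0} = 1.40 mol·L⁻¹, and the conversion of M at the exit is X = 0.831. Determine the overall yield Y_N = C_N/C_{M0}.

C_M = C_{M0}(1−X) = 0.2366 mol·L⁻¹.
Along a PFR/batch, dC_P/dC_M = −r_P/(r_N+r_P) = −k₂/(k₂+k₁·C_M).
Integrating from C_{M0} to C_M: C_P = (0.527/0.782)·ln[(0.527+0.782·1.40)/(0.527+0.782·0.237)] = 0.6739·ln(1.622/0.7120) = 0.5548 mol·L⁻¹.
Then C_N = (C_{M0}−C_M) − C_P = 1.163 − 0.5548 = 0.6086 mol·L⁻¹.
Y_N = C_N/C_{M0} = 0.6086/1.40 = 0.435.

0.435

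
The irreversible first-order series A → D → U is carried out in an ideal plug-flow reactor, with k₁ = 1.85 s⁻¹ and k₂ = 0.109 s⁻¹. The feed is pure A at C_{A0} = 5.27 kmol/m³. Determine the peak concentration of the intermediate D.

4.41 kmol/m³

Evaluating C_D at τ_opt = ln(k₂/k₁)/(k₂−k₁) gives C_{D,max}/C_{A0} = (k₁/k₂)^[k₂/(k₂−k₁)].
= (1.85/0.109)^(0.109/(0.109−1.85)) = (16.97)^(-0.06261) = 0.8375.
C_{D,max} = 0.8375×5.27 = 4.41 kmol/m³.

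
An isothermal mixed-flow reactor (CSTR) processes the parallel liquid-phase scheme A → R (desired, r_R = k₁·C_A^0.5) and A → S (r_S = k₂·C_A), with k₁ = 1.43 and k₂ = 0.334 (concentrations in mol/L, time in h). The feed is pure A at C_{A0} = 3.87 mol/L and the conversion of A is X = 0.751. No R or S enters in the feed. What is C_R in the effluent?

2.36 mol/L

Exit C_A = C_{A0}(1−X) = 3.87×0.249 = 0.9636 mol/L.
Rates in a CSTR are evaluated at the outlet concentration: r_R = 1.43×0.9636^0.5 = 1.404, r_S = 0.334×0.9636 = 0.3219.
Fraction of consumed A going to R: r_R/(r_R+r_S) = 0.8135.
C_R = 0.8135·C_{A0}·X = 0.8135×3.87×0.751 = 2.36 mol/L.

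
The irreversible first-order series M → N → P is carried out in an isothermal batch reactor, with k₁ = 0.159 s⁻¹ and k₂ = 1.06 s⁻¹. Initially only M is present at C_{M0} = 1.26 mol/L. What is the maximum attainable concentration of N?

At the optimum, C_{N,max}/C_{M0} = (k₁/k₂)^[k₂/(k₂−k₁)].
= (0.159/1.06)^(1.06/(1.06−0.159)) = (0.1500)^(1.176) = 0.1073.
C_{N,max} = 0.1073×1.26 = 0.135 mol/L.

0.135 mol/L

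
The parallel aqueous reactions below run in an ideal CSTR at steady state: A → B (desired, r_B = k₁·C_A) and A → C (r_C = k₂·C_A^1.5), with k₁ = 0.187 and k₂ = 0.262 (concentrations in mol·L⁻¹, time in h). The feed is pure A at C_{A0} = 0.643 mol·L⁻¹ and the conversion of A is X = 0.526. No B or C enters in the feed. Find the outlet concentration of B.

0.191 mol·L⁻¹

Exit C_A = C_{A0}(1−X) = 0.643×0.474 = 0.3048 mol·L⁻¹.
A CSTR operates uniformly at the exit composition, giving r_B = 0.05699 and r_C = 0.04408 (each k·C_A^n at C_A = 0.3048).
Fraction of consumed A going to B: r_B/(r_B+r_C) = 0.5639.
C_B = 0.5639·C_{A0}·X = 0.5639×0.643×0.526 = 0.191 mol·L⁻¹.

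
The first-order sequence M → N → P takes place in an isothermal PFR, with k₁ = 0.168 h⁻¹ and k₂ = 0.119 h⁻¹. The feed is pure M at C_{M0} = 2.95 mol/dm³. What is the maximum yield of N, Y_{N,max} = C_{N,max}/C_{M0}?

For a first-order series the maximum intermediate yield is C_{N,max}/C_{M0} = (k₁/k₂)^[k₂/(k₂−k₁)].
= (0.168/0.119)^(0.119/(0.119−0.168)) = (1.412)^(-2.429) = 0.4328.

0.433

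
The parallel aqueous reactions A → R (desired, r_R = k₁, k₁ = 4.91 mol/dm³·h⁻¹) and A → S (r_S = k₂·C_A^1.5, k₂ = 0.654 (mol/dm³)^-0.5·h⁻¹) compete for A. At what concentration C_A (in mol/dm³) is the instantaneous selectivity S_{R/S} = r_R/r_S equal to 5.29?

S_{R/S} = (k₁/k₂)·C_A^-1.5 ⇒ C_A = (S·k₂/k₁)^(1/(-1.5)).
= (5.29×0.654/4.91)^(-0.6667) = (0.7046)^(-0.6667) = 1.26 mol/dm³.

1.26 mol/dm³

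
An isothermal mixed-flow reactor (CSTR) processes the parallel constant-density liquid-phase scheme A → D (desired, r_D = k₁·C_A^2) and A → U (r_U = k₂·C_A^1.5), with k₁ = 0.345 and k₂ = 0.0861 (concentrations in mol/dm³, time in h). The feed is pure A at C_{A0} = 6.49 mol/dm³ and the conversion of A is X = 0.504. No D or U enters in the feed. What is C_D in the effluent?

2.87 mol/dm³

Exit C_A = C_{A0}(1−X) = 6.49×0.496 = 3.219 mol/dm³.
Rates in a CSTR are evaluated at the outlet concentration: r_D = 0.345×3.219^2 = 3.575, r_U = 0.0861×3.219^1.5 = 0.4973.
Fraction of consumed A going to D: r_D/(r_D+r_U) = 0.8779.
C_D = 0.8779·C_{A0}·X = 0.8779×6.49×0.504 = 2.87 mol/dm³.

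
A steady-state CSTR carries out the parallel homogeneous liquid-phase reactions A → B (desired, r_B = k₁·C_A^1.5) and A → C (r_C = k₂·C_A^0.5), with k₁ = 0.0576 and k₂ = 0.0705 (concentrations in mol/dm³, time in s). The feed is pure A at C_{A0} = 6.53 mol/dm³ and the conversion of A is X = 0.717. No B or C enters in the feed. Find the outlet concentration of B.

Exit C_A = C_{A0}(1−X) = 6.53×0.283 = 1.848 mol/dm³.
Rates in a CSTR are evaluated at the outlet concentration: r_B = 0.0576×1.848^1.5 = 0.1447, r_C = 0.0705×1.848^0.5 = 0.09584.
Fraction of consumed A going to B: r_B/(r_B+r_C) = 0.6016.
C_B = 0.6016·C_{A0}·X = 0.6016×6.53×0.717 = 2.82 mol/dm³.

2.82 mol/dm³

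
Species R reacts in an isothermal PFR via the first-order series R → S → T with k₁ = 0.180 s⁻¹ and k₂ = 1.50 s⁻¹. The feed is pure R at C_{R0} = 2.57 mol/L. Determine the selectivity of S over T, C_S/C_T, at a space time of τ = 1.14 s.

0.872

For first-order series with pure R initially, C_S(τ) = k₁C_{R0}/(k₂−k₁)·(e^(−k₁τ) − e^(−k₂τ)).
e^(−k₁τ) = e^(−0.180×1.14) = e^(−0.2052) = 0.8145; e^(−k₂τ) = e^(−1.710) = 0.1809.
C_S = 0.180×2.57/(1.50−0.180) × (0.8145−0.1809) = 0.3505×0.6336 = 0.2221 mol/L.
C_R = C_{R0}e^(−k₁τ) = 2.093 mol/L, so C_T = C_{R0}−C_R−C_S = 0.2547 mol/L; C_S/C_T = 0.872.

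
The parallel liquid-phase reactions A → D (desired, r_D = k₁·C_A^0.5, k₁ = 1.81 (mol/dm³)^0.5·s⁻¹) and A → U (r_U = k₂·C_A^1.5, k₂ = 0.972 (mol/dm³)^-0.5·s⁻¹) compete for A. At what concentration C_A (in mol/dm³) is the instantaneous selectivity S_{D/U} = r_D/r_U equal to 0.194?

S_{D/U} = (k₁/k₂)·C_A⁻¹ ⇒ C_A = (S·k₂/k₁)^(-1).
= (0.194×0.972/1.81)^(-1) = (0.1042)^(-1) = 9.60 mol/dm³.

9.60 mol/dm³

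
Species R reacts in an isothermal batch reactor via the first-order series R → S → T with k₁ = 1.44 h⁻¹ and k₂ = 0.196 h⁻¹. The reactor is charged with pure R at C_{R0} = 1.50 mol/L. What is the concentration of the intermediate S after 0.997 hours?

1.01 mol/L

Solving the coupled first-order balances gives C_S(t) = [k₁/(k₂−k₁)]·C_{R0}·(e^(−k₁t) − e^(−k₂t)).
e^(−k₁t) = e^(−1.44×0.997) = e^(−1.436) = 0.2380; e^(−k₂t) = e^(−0.1954) = 0.8225.
C_S = 1.44×1.50/(0.196−1.44) × (0.2380−0.8225) = (-1.736)×(-0.5845) = 1.015 mol/L.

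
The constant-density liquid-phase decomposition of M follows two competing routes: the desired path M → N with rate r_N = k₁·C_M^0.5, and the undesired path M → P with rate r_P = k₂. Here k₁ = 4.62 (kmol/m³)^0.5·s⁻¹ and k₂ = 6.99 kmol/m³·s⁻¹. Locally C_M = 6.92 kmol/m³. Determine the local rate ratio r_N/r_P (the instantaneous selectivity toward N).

1.74

S_{N/P} = r_N/r_P = (k₁·C_M^0.5)/(k₂) = (k₁/k₂)·C_M^0.5.
= (4.62×6.920^0.5) / (6.99) = 12.15/6.990 = 1.74.
Since the desired path is higher order in M, keeping C_M high (PFR or concentrated feed) favours N.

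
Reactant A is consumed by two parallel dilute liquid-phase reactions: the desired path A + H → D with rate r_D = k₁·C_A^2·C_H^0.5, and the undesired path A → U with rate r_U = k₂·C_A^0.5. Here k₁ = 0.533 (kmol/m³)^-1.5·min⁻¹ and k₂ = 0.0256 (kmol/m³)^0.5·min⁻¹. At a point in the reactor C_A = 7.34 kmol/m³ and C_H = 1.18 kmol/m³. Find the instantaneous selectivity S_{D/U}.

S_{D/U} = r_D/r_U = (k₁·C_A^2·C_H^0.5)/(k₂·C_A^0.5) = (k₁/k₂)·C_A^1.5·C_H^0.5.
= (0.533×7.340^2×1.180^0.5) / (0.0256×7.340^0.5) = 31.19/0.06936 = 450.
Since the desired path is higher order in A, keeping C_A high (PFR or concentrated feed) favours D.

450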